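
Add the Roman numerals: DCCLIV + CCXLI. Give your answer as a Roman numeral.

DCCLIV = 754
CCXLI = 241
754 + 241 = 995

CMXCV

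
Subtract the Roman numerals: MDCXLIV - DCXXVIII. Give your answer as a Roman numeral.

MDCXLIV = 1644
DCXXVIII = 628
1644 - 628 = 1016

MXVI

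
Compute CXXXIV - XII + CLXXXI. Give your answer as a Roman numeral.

CXXXIV = 134, XII = 12, CLXXXI = 181
134 - 12 = 122
122 + 181 = 303

CCCIII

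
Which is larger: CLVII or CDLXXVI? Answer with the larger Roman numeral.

CLVII = 157
CDLXXVI = 476
476 is larger

CDLXXVI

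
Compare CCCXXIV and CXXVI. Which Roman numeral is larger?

CCCXXIV = 324
CXXVI = 126
324 is larger

CCCXXIV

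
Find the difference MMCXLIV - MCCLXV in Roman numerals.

MMCXLIV = 2144
MCCLXV = 1265
2144 - 1265 = 879

DCCCLXXIX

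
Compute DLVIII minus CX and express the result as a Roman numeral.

DLVIII = 558
CX = 110
558 - 110 = 448

CDXLVIII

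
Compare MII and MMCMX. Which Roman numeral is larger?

MII = 1002
MMCMX = 2910
2910 is larger

MMCMX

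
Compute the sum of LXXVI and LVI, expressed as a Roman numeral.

LXXVI = 76
LVI = 56
76 + 56 = 132

CXXXII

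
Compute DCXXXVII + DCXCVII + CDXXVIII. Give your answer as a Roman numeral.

DCXXXVII = 637, DCXCVII = 697, CDXXVIII = 428
637 + 697 = 1334
1334 + 428 = 1762

MDCCLXII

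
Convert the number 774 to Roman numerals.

Convert 774 to Roman numerals:
  774 contains 1×500 (D)
  274 contains 2×100 (CC)
  74 contains 1×50 (L)
  24 contains 2×10 (XX)
  4 contains 1×4 (IV)

DCCLXXIV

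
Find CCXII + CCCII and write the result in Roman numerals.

CCXII = 212
CCCII = 302
212 + 302 = 514

DXIV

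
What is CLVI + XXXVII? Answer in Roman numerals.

CLVI = 156
XXXVII = 37
156 + 37 = 193

CXCIII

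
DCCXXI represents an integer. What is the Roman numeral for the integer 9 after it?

DCCXXI = 721
721 + 9 = 730

DCCXXX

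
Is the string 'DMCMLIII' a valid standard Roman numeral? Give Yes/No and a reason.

'DMCMLIII': Invalid subtractive combination: DM

No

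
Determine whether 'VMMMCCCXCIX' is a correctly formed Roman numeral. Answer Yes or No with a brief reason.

'VMMMCCCXCIX': Invalid subtractive combination: VM

No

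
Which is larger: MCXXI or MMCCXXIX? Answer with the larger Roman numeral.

MCXXI = 1121
MMCCXXIX = 2229
2229 is larger

MMCCXXIX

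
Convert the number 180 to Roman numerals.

Convert 180 to Roman numerals:
  180 contains 1×100 (C)
  80 contains 1×50 (L)
  30 contains 3×10 (XXX)

CLXXX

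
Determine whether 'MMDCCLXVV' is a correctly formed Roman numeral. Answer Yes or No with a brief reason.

'MMDCCLXVV': V should not appear more than once

No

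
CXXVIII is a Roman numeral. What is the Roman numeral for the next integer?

CXXVIII = 128, so the next integer is 128 + 1 = 129

CXXIX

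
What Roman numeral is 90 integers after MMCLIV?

MMCLIV = 2154
2154 + 90 = 2244

MMCCXLIV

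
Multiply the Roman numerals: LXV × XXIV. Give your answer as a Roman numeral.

LXV = 65
XXIV = 24
65 × 24 = 1560

MDLX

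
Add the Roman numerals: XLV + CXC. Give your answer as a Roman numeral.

XLV = 45
CXC = 190
45 + 190 = 235

CCXXXV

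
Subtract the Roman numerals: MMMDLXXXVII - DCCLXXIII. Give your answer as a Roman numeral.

MMMDLXXXVII = 3587
DCCLXXIII = 773
3587 - 773 = 2814

MMDCCCXIV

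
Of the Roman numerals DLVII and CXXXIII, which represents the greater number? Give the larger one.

DLVII = 557
CXXXIII = 133
557 is larger

DLVII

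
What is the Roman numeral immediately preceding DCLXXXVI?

DCLXXXVI = 686, so the previous integer is 686 - 1 = 685

DCLXXXV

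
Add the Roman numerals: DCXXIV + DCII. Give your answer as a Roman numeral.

DCXXIV = 624
DCII = 602
624 + 602 = 1226

MCCXXVI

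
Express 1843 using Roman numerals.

Convert 1843 to Roman numerals:
  1843 contains 1×1000 (M)
  843 contains 1×500 (D)
  343 contains 3×100 (CCC)
  43 contains 1×40 (XL)
  3 contains 3×1 (III)

MDCCCXLIII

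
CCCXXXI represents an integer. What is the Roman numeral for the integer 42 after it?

CCCXXXI = 331
331 + 42 = 373

CCCLXXIII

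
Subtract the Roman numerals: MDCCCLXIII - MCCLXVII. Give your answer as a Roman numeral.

MDCCCLXIII = 1863
MCCLXVII = 1267
1863 - 1267 = 596

DXCVI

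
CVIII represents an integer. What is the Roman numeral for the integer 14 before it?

CVIII = 108
108 - 14 = 94

XCIV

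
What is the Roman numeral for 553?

Convert 553 to Roman numerals:
  553 contains 1×500 (D)
  53 contains 1×50 (L)
  3 contains 3×1 (III)

DLIII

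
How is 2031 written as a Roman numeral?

Convert 2031 to Roman numerals:
  2031 contains 2×1000 (MM)
  31 contains 3×10 (XXX)
  1 contains 1×1 (I)

MMXXXI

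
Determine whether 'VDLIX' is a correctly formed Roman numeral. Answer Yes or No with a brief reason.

'VDLIX': Invalid subtractive combination: VD

No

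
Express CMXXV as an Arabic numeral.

CMXXV: CM=900, X=10, X=10, V=5
900 + 10 + 10 + 5 = 925

925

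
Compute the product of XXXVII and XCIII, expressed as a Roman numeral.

XXXVII = 37
XCIII = 93
37 × 93 = 3441

MMMCDXLI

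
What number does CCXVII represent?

CCXVII: C=100, C=100, X=10, V=5, I=1, I=1
100 + 100 + 10 + 5 + 1 + 1 = 217

217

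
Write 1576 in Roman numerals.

Convert 1576 to Roman numerals:
  1576 contains 1×1000 (M)
  576 contains 1×500 (D)
  76 contains 1×50 (L)
  26 contains 2×10 (XX)
  6 contains 1×5 (V)
  1 contains 1×1 (I)

MDLXXVI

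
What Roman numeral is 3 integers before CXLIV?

CXLIV = 144
144 - 3 = 141

CXLI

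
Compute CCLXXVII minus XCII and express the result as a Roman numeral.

CCLXXVII = 277
XCII = 92
277 - 92 = 185

CLXXXV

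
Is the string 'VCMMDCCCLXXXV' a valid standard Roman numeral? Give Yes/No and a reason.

'VCMMDCCCLXXXV': V should not appear more than once

No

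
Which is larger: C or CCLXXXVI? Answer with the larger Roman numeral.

C = 100
CCLXXXVI = 286
286 is larger

CCLXXXVI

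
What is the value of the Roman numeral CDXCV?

CDXCV: CD=400, XC=90, V=5
400 + 90 + 5 = 495

495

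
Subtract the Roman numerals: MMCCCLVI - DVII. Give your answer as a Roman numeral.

MMCCCLVI = 2356
DVII = 507
2356 - 507 = 1849

MDCCCXLIX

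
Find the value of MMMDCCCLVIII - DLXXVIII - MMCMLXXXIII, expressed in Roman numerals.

MMMDCCCLVIII = 3858, DLXXVIII = 578, MMCMLXXXIII = 2983
3858 - 578 = 3280
3280 - 2983 = 297

CCXCVII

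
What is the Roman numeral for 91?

Convert 91 to Roman numerals:
  91 contains 1×90 (XC)
  1 contains 1×1 (I)

XCI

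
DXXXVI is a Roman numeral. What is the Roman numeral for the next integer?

DXXXVI = 536; next is 537

DXXXVII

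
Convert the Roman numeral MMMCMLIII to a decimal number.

MMMCMLIII: M=1000, M=1000, M=1000, CM=900, L=50, I=1, I=1, I=1
1000 + 1000 + 1000 + 900 + 50 + 1 + 1 + 1 = 3953

3953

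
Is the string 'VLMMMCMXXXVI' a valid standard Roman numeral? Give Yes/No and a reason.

'VLMMMCMXXXVI': V should not appear more than once

No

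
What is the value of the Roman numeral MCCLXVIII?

MCCLXVIII: M=1000, C=100, C=100, L=50, X=10, V=5, I=1, I=1, I=1
1000 + 100 + 100 + 50 + 10 + 5 + 1 + 1 + 1 = 1268

1268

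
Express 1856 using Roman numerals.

Convert 1856 to Roman numerals:
  1856 contains 1×1000 (M)
  856 contains 1×500 (D)
  356 contains 3×100 (CCC)
  56 contains 1×50 (L)
  6 contains 1×5 (V)
  1 contains 1×1 (I)

MDCCCLVI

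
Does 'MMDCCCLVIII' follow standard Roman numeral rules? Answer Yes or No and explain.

'MMDCCCLVIII': Check the rules: uses only the symbols I, V, X, L, C, D, M; no symbol is repeated more than three times in a row; V, L and D each appear at most once; no smaller symbol precedes a larger one (values never increase from left to right). Value: M (1000) + M (1000) + D (500) + C (100) + C (100) + C (100) + L (50) + V (5) + I (1) + I (1) + I (1) = 2858. So it is a valid standard Roman numeral.

Yes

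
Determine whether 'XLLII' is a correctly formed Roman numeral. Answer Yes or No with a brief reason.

'XLLII': L should not appear more than once

No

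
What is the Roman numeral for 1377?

Convert 1377 to Roman numerals:
  1377 contains 1×1000 (M)
  377 contains 3×100 (CCC)
  77 contains 1×50 (L)
  27 contains 2×10 (XX)
  7 contains 1×5 (V)
  2 contains 2×1 (II)

MCCCLXXVII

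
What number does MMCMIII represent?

MMCMIII: M=1000, M=1000, CM=900, I=1, I=1, I=1
1000 + 1000 + 900 + 1 + 1 + 1 = 2903

2903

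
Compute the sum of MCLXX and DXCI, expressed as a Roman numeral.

MCLXX = 1170
DXCI = 591
1170 + 591 = 1761

MDCCLXI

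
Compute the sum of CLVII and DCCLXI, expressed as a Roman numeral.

CLVII = 157
DCCLXI = 761
157 + 761 = 918

CMXVIII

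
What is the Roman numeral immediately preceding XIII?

XIII = 13, so the previous integer is 13 - 1 = 12

XII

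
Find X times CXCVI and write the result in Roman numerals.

X = 10
CXCVI = 196
10 × 196 = 1960

MCMLX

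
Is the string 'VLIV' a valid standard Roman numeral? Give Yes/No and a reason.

'VLIV': V should not appear more than once

No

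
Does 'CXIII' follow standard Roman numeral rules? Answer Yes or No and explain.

'CXIII': Check the rules: uses only the symbols I, V, X, L, C, D, M; no symbol is repeated more than three times in a row; V, L and D each appear at most once; no smaller symbol precedes a larger one (values never increase from left to right). Value: C (100) + X (10) + I (1) + I (1) + I (1) = 113. So it is a valid standard Roman numeral.

Yes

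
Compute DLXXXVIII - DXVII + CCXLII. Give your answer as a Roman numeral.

DLXXXVIII = 588, DXVII = 517, CCXLII = 242
588 - 517 = 71
71 + 242 = 313

CCCXIII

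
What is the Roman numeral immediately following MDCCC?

MDCCC = 1800; next is 1801

MDCCCI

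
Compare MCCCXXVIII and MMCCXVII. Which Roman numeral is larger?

MCCCXXVIII = 1328
MMCCXVII = 2217
2217 is larger

MMCCXVII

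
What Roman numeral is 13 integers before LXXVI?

LXXVI = 76
76 - 13 = 63

LXIII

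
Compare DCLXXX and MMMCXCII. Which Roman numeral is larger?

DCLXXX = 680
MMMCXCII = 3192
3192 is larger

MMMCXCII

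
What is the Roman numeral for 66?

Convert 66 to Roman numerals:
  66 contains 1×50 (L)
  16 contains 1×10 (X)
  6 contains 1×5 (V)
  1 contains 1×1 (I)

LXVI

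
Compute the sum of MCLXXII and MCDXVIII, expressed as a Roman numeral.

MCLXXII = 1172
MCDXVIII = 1418
1172 + 1418 = 2590

MMDXC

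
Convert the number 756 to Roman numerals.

Convert 756 to Roman numerals:
  756 contains 1×500 (D)
  256 contains 2×100 (CC)
  56 contains 1×50 (L)
  6 contains 1×5 (V)
  1 contains 1×1 (I)

DCCLVI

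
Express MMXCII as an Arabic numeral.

MMXCII: M=1000, M=1000, XC=90, I=1, I=1
1000 + 1000 + 90 + 1 + 1 = 2092

2092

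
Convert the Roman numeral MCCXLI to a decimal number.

MCCXLI: M=1000, C=100, C=100, XL=40, I=1
1000 + 100 + 100 + 40 + 1 = 1241

1241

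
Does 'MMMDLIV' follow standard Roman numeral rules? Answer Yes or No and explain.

'MMMDLIV': Check the rules: uses only the symbols I, V, X, L, C, D, M; no symbol is repeated more than three times in a row; V, L and D each appear at most once; the only place a smaller symbol precedes a larger one is the allowed subtractive pair IV, the symbol right after such a pair (if any) is smaller than the pair's first symbol, and otherwise the values never increase from left to right. Value: M (1000) + M (1000) + M (1000) + D (500) + L (50) + IV (4) = 3554. So it is a valid standard Roman numeral.

Yes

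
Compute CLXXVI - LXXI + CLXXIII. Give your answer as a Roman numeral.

CLXXVI = 176, LXXI = 71, CLXXIII = 173
176 - 71 = 105
105 + 173 = 278

CCLXXVIII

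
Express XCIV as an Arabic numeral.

XCIV: XC=90, IV=4
90 + 4 = 94

94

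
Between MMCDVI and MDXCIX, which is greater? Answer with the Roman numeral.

MMCDVI = 2406
MDXCIX = 1599
2406 is larger

MMCDVI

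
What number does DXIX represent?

DXIX: D=500, X=10, IX=9
500 + 10 + 9 = 519

519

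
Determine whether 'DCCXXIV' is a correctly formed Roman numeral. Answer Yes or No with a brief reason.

'DCCXXIV': Check the rules: uses only the symbols I, V, X, L, C, D, M; no symbol is repeated more than three times in a row; V, L and D each appear at most once; the only place a smaller symbol precedes a larger one is the allowed subtractive pair IV, the symbol right after such a pair (if any) is smaller than the pair's first symbol, and otherwise the values never increase from left to right. Value: D (500) + C (100) + C (100) + X (10) + X (10) + IV (4) = 724. So it is a valid standard Roman numeral.

Yes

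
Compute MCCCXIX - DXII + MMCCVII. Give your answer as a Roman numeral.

MCCCXIX = 1319, DXII = 512, MMCCVII = 2207
1319 - 512 = 807
807 + 2207 = 3014

MMMXIV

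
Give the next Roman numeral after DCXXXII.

DCXXXII = 632, so the next integer is 632 + 1 = 633

DCXXXIII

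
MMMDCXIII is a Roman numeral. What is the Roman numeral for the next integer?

MMMDCXIII = 3613, so the next integer is 3613 + 1 = 3614

MMMDCXIV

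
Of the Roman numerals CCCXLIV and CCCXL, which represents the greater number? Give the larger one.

CCCXLIV = 344
CCCXL = 340
344 is larger

CCCXLIV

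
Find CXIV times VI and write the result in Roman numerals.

CXIV = 114
VI = 6
114 × 6 = 684

DCLXXXIV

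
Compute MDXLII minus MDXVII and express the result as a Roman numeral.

MDXLII = 1542
MDXVII = 1517
1542 - 1517 = 25

XXV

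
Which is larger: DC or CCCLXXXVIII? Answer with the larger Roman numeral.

DC = 600
CCCLXXXVIII = 388
600 is larger

DC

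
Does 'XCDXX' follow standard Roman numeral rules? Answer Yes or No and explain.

'XCDXX': X (position 1) comes before the larger symbol D (position 3) without being directly in front of it as a subtractive pair; apart from IV, IX, XL, XC, CD and CM, symbols must go from largest to smallest

No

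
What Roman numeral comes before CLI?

CLI = 151; previous is 150

CL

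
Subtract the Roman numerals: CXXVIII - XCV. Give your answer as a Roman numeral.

CXXVIII = 128
XCV = 95
128 - 95 = 33

XXXIII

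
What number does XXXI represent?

XXXI: X=10, X=10, X=10, I=1
10 + 10 + 10 + 1 = 31

31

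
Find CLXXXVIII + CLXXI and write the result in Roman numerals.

CLXXXVIII = 188
CLXXI = 171
188 + 171 = 359

CCCLIX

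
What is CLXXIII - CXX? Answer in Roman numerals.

CLXXIII = 173
CXX = 120
173 - 120 = 53

LIII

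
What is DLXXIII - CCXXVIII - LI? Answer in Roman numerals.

DLXXIII = 573, CCXXVIII = 228, LI = 51
573 - 228 = 345
345 - 51 = 294

CCXCIV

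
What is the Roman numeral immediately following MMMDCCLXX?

MMMDCCLXX = 3770; next is 3771

MMMDCCLXXI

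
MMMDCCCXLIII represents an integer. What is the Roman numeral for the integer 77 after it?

MMMDCCCXLIII = 3843
3843 + 77 = 3920

MMMCMXX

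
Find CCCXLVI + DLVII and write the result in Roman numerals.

CCCXLVI = 346
DLVII = 557
346 + 557 = 903

CMIII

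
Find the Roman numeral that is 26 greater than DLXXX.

DLXXX = 580
580 + 26 = 606

DCVI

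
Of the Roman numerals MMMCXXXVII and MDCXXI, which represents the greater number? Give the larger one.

MMMCXXXVII = 3137
MDCXXI = 1621
3137 is larger

MMMCXXXVII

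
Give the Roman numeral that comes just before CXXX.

CXXX = 130, so the previous integer is 130 - 1 = 129

CXXIX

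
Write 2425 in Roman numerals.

Convert 2425 to Roman numerals:
  2425 contains 2×1000 (MM)
  425 contains 1×400 (CD)
  25 contains 2×10 (XX)
  5 contains 1×5 (V)

MMCDXXV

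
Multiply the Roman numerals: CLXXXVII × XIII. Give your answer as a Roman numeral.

CLXXXVII = 187
XIII = 13
187 × 13 = 2431

MMCDXXXI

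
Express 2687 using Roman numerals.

Convert 2687 to Roman numerals:
  2687 contains 2×1000 (MM)
  687 contains 1×500 (D)
  187 contains 1×100 (C)
  87 contains 1×50 (L)
  37 contains 3×10 (XXX)
  7 contains 1×5 (V)
  2 contains 2×1 (II)

MMDCLXXXVII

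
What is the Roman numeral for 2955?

Convert 2955 to Roman numerals:
  2955 contains 2×1000 (MM)
  955 contains 1×900 (CM)
  55 contains 1×50 (L)
  5 contains 1×5 (V)

MMCMLV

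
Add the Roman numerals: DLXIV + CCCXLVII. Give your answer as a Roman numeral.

DLXIV = 564
CCCXLVII = 347
564 + 347 = 911

CMXI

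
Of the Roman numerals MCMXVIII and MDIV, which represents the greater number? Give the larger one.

MCMXVIII = 1918
MDIV = 1504
1918 is larger

MCMXVIII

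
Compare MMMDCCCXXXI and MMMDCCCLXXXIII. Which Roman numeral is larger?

MMMDCCCXXXI = 3831
MMMDCCCLXXXIII = 3883
3883 is larger

MMMDCCCLXXXIII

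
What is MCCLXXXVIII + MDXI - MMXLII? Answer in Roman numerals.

MCCLXXXVIII = 1288, MDXI = 1511, MMXLII = 2042
1288 + 1511 = 2799
2799 - 2042 = 757

DCCLVII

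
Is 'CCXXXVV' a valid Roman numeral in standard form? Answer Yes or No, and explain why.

'CCXXXVV': V should not appear more than once

No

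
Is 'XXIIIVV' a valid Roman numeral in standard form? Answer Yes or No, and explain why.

'XXIIIVV': V should not appear more than once

No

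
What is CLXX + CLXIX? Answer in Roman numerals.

CLXX = 170
CLXIX = 169
170 + 169 = 339

CCCXXXIX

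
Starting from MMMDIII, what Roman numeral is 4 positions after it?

MMMDIII = 3503
3503 + 4 = 3507

MMMDVII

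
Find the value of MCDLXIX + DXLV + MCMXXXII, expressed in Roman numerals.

MCDLXIX = 1469, DXLV = 545, MCMXXXII = 1932
1469 + 545 = 2014
2014 + 1932 = 3946

MMMCMXLVI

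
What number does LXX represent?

LXX: L=50, X=10, X=10
50 + 10 + 10 = 70

70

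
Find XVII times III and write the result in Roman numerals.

XVII = 17
III = 3
17 × 3 = 51

LI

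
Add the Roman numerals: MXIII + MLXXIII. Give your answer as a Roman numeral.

MXIII = 1013
MLXXIII = 1073
1013 + 1073 = 2086

MMLXXXVI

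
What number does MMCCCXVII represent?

MMCCCXVII: M=1000, M=1000, C=100, C=100, C=100, X=10, V=5, I=1, I=1
1000 + 1000 + 100 + 100 + 100 + 10 + 5 + 1 + 1 = 2317

2317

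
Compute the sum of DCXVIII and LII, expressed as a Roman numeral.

DCXVIII = 618
LII = 52
618 + 52 = 670

DCLXX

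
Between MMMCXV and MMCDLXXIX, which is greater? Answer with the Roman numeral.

MMMCXV = 3115
MMCDLXXIX = 2479
3115 is larger

MMMCXV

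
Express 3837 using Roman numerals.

Convert 3837 to Roman numerals:
  3837 contains 3×1000 (MMM)
  837 contains 1×500 (D)
  337 contains 3×100 (CCC)
  37 contains 3×10 (XXX)
  7 contains 1×5 (V)
  2 contains 2×1 (II)

MMMDCCCXXXVII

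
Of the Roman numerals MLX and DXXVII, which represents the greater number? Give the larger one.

MLX = 1060
DXXVII = 527
1060 is larger

MLX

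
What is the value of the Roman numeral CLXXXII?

CLXXXII: C=100, L=50, X=10, X=10, X=10, I=1, I=1
100 + 50 + 10 + 10 + 10 + 1 + 1 = 182

182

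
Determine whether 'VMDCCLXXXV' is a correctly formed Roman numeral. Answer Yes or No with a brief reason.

'VMDCCLXXXV': V should not appear more than once

No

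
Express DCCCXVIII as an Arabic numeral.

DCCCXVIII: D=500, C=100, C=100, C=100, X=10, V=5, I=1, I=1, I=1
500 + 100 + 100 + 100 + 10 + 5 + 1 + 1 + 1 = 818

818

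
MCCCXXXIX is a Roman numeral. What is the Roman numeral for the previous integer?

MCCCXXXIX = 1339, so the previous integer is 1339 - 1 = 1338

MCCCXXXVIII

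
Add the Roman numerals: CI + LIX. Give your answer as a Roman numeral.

CI = 101
LIX = 59
101 + 59 = 160

CLX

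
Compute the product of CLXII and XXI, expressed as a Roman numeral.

CLXII = 162
XXI = 21
162 × 21 = 3402

MMMCDII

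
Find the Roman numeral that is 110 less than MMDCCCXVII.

MMDCCCXVII = 2817
2817 - 110 = 2707

MMDCCVII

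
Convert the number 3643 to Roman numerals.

Convert 3643 to Roman numerals:
  3643 contains 3×1000 (MMM)
  643 contains 1×500 (D)
  143 contains 1×100 (C)
  43 contains 1×40 (XL)
  3 contains 3×1 (III)

MMMDCXLIII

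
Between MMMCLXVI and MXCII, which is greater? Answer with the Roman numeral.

MMMCLXVI = 3166
MXCII = 1092
3166 is larger

MMMCLXVI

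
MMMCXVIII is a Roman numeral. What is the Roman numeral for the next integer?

MMMCXVIII = 3118, so the next integer is 3118 + 1 = 3119

MMMCXIX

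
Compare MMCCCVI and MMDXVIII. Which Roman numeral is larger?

MMCCCVI = 2306
MMDXVIII = 2518
2518 is larger

MMDXVIII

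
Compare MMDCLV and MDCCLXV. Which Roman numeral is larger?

MMDCLV = 2655
MDCCLXV = 1765
2655 is larger

MMDCLV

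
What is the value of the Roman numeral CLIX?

CLIX: C=100, L=50, IX=9
100 + 50 + 9 = 159

159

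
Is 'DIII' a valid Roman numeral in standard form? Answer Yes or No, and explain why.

'DIII': Check the rules: uses only the symbols I, V, X, L, C, D, M; no symbol is repeated more than three times in a row; V, L and D each appear at most once; no smaller symbol precedes a larger one (values never increase from left to right). Value: D (500) + I (1) + I (1) + I (1) = 503. So it is a valid standard Roman numeral.

Yes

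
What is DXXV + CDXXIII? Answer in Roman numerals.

DXXV = 525
CDXXIII = 423
525 + 423 = 948

CMXLVIII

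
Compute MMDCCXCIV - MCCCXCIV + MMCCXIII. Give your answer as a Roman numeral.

MMDCCXCIV = 2794, MCCCXCIV = 1394, MMCCXIII = 2213
2794 - 1394 = 1400
1400 + 2213 = 3613

MMMDCXIII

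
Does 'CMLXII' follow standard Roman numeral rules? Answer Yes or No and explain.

'CMLXII': Check the rules: uses only the symbols I, V, X, L, C, D, M; no symbol is repeated more than three times in a row; V, L and D each appear at most once; the only place a smaller symbol precedes a larger one is the allowed subtractive pair CM, the symbol right after such a pair (if any) is smaller than the pair's first symbol, and otherwise the values never increase from left to right. Value: CM (900) + L (50) + X (10) + I (1) + I (1) = 962. So it is a valid standard Roman numeral.

Yes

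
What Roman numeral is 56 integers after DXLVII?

DXLVII = 547
547 + 56 = 603

DCIII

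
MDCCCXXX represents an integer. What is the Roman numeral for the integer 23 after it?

MDCCCXXX = 1830
1830 + 23 = 1853

MDCCCLIII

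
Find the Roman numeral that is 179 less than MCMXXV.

MCMXXV = 1925
1925 - 179 = 1746

MDCCXLVI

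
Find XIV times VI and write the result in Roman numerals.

XIV = 14
VI = 6
14 × 6 = 84

LXXXIV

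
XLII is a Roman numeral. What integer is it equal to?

XLII: XL=40, I=1, I=1
40 + 1 + 1 = 42

42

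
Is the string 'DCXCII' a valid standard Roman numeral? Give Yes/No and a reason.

'DCXCII': Check the rules: uses only the symbols I, V, X, L, C, D, M; no symbol is repeated more than three times in a row; V, L and D each appear at most once; the only place a smaller symbol precedes a larger one is the allowed subtractive pair XC, the symbol right after such a pair (if any) is smaller than the pair's first symbol, and otherwise the values never increase from left to right. Value: D (500) + C (100) + XC (90) + I (1) + I (1) = 692. So it is a valid standard Roman numeral.

Yes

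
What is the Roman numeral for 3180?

Convert 3180 to Roman numerals:
  3180 contains 3×1000 (MMM)
  180 contains 1×100 (C)
  80 contains 1×50 (L)
  30 contains 3×10 (XXX)

MMMCLXXX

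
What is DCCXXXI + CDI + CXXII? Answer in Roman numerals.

DCCXXXI = 731, CDI = 401, CXXII = 122
731 + 401 = 1132
1132 + 122 = 1254

MCCLIV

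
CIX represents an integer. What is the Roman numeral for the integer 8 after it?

CIX = 109
109 + 8 = 117

CXVII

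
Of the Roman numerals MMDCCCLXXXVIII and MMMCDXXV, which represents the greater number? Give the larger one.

MMDCCCLXXXVIII = 2888
MMMCDXXV = 3425
3425 is larger

MMMCDXXV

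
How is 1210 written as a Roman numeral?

Convert 1210 to Roman numerals:
  1210 contains 1×1000 (M)
  210 contains 2×100 (CC)
  10 contains 1×10 (X)

MCCX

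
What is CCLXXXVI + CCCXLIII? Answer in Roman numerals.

CCLXXXVI = 286
CCCXLIII = 343
286 + 343 = 629

DCXXIX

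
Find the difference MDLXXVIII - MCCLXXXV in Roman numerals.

MDLXXVIII = 1578
MCCLXXXV = 1285
1578 - 1285 = 293

CCXCIII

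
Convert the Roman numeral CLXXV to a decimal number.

CLXXV: C=100, L=50, X=10, X=10, V=5
100 + 50 + 10 + 10 + 5 = 175

175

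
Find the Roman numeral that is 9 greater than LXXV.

LXXV = 75
75 + 9 = 84

LXXXIV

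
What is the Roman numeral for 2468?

Convert 2468 to Roman numerals:
  2468 contains 2×1000 (MM)
  468 contains 1×400 (CD)
  68 contains 1×50 (L)
  18 contains 1×10 (X)
  8 contains 1×5 (V)
  3 contains 3×1 (III)

MMCDLXVIII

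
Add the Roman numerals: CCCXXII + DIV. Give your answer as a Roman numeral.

CCCXXII = 322
DIV = 504
322 + 504 = 826

DCCCXXVI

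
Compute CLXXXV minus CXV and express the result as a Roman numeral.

CLXXXV = 185
CXV = 115
185 - 115 = 70

LXX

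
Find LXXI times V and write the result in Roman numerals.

LXXI = 71
V = 5
71 × 5 = 355

CCCLV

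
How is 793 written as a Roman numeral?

Convert 793 to Roman numerals:
  793 contains 1×500 (D)
  293 contains 2×100 (CC)
  93 contains 1×90 (XC)
  3 contains 3×1 (III)

DCCXCIII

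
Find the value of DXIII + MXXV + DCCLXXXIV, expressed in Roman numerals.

DXIII = 513, MXXV = 1025, DCCLXXXIV = 784
513 + 1025 = 1538
1538 + 784 = 2322

MMCCCXXII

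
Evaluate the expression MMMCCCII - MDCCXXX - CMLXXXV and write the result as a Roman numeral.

MMMCCCII = 3302, MDCCXXX = 1730, CMLXXXV = 985
3302 - 1730 = 1572
1572 - 985 = 587

DLXXXVII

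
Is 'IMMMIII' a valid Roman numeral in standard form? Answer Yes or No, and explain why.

'IMMMIII': Invalid subtractive combination: IM

No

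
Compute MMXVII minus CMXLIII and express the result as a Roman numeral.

MMXVII = 2017
CMXLIII = 943
2017 - 943 = 1074

MLXXIV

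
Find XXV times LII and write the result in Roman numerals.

XXV = 25
LII = 52
25 × 52 = 1300

MCCC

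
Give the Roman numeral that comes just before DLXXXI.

DLXXXI = 581; previous is 580

DLXXX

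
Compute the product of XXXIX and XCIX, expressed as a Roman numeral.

XXXIX = 39
XCIX = 99
39 × 99 = 3861

MMMDCCCLXI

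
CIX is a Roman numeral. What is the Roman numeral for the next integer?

CIX = 109, so the next integer is 109 + 1 = 110

CX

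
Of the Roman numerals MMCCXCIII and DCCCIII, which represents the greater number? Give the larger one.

MMCCXCIII = 2293
DCCCIII = 803
2293 is larger

MMCCXCIII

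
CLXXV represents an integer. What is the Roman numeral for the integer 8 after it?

CLXXV = 175
175 + 8 = 183

CLXXXIII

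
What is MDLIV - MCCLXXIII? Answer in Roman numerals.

MDLIV = 1554
MCCLXXIII = 1273
1554 - 1273 = 281

CCLXXXI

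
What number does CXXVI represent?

CXXVI: C=100, X=10, X=10, V=5, I=1
100 + 10 + 10 + 5 + 1 = 126

126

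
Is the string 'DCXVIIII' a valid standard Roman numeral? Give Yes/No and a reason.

'DCXVIIII': More than 3 consecutive I's

No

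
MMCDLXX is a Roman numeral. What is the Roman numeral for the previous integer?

MMCDLXX = 2470, so the previous integer is 2470 - 1 = 2469

MMCDLXIX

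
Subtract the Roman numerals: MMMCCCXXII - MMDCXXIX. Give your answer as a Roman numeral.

MMMCCCXXII = 3322
MMDCXXIX = 2629
3322 - 2629 = 693

DCXCIII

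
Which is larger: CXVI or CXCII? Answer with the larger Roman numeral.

CXVI = 116
CXCII = 192
192 is larger

CXCII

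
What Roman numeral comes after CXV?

CXV = 115; next is 116

CXVI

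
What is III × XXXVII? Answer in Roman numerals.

III = 3
XXXVII = 37
3 × 37 = 111

CXI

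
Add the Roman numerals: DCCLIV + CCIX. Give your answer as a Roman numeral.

DCCLIV = 754
CCIX = 209
754 + 209 = 963

CMLXIII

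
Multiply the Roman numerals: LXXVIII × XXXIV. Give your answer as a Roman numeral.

LXXVIII = 78
XXXIV = 34
78 × 34 = 2652

MMDCLII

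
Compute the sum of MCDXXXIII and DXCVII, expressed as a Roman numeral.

MCDXXXIII = 1433
DXCVII = 597
1433 + 597 = 2030

MMXXX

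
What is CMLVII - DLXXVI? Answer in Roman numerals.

CMLVII = 957
DLXXVI = 576
957 - 576 = 381

CCCLXXXI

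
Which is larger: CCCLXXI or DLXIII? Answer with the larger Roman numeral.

CCCLXXI = 371
DLXIII = 563
563 is larger

DLXIII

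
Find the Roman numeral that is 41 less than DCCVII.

DCCVII = 707
707 - 41 = 666

DCLXVI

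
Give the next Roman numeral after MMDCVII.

MMDCVII = 2607, so the next integer is 2607 + 1 = 2608

MMDCVIII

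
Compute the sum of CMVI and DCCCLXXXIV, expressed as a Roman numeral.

CMVI = 906
DCCCLXXXIV = 884
906 + 884 = 1790

MDCCXC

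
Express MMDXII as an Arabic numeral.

MMDXII: M=1000, M=1000, D=500, X=10, I=1, I=1
1000 + 1000 + 500 + 10 + 1 + 1 = 2512

2512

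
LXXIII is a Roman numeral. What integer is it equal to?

LXXIII: L=50, X=10, X=10, I=1, I=1, I=1
50 + 10 + 10 + 1 + 1 + 1 = 73

73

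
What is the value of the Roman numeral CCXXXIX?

CCXXXIX: C=100, C=100, X=10, X=10, X=10, IX=9
100 + 100 + 10 + 10 + 10 + 9 = 239

239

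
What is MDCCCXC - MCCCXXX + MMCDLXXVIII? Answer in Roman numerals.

MDCCCXC = 1890, MCCCXXX = 1330, MMCDLXXVIII = 2478
1890 - 1330 = 560
560 + 2478 = 3038

MMMXXXVIII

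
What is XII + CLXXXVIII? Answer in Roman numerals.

XII = 12
CLXXXVIII = 188
12 + 188 = 200

CC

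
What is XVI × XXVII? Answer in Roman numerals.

XVI = 16
XXVII = 27
16 × 27 = 432

CDXXXII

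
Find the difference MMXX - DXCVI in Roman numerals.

MMXX = 2020
DXCVI = 596
2020 - 596 = 1424

MCDXXIV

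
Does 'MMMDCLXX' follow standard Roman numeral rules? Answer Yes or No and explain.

'MMMDCLXX': Check the rules: uses only the symbols I, V, X, L, C, D, M; no symbol is repeated more than three times in a row; V, L and D each appear at most once; no smaller symbol precedes a larger one (values never increase from left to right). Value: M (1000) + M (1000) + M (1000) + D (500) + C (100) + L (50) + X (10) + X (10) = 3670. So it is a valid standard Roman numeral.

Yes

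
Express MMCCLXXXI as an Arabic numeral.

MMCCLXXXI: M=1000, M=1000, C=100, C=100, L=50, X=10, X=10, X=10, I=1
1000 + 1000 + 100 + 100 + 50 + 10 + 10 + 10 + 1 = 2281

2281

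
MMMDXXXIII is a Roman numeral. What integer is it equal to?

MMMDXXXIII: M=1000, M=1000, M=1000, D=500, X=10, X=10, X=10, I=1, I=1, I=1
1000 + 1000 + 1000 + 500 + 10 + 10 + 10 + 1 + 1 + 1 = 3533

3533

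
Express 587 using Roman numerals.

Convert 587 to Roman numerals:
  587 contains 1×500 (D)
  87 contains 1×50 (L)
  37 contains 3×10 (XXX)
  7 contains 1×5 (V)
  2 contains 2×1 (II)

DLXXXVII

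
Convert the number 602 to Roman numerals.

Convert 602 to Roman numerals:
  602 contains 1×500 (D)
  102 contains 1×100 (C)
  2 contains 2×1 (II)

DCII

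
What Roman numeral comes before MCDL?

MCDL = 1450, so the previous integer is 1450 - 1 = 1449

MCDXLIX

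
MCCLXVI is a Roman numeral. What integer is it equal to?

MCCLXVI: M=1000, C=100, C=100, L=50, X=10, V=5, I=1
1000 + 100 + 100 + 50 + 10 + 5 + 1 = 1266

1266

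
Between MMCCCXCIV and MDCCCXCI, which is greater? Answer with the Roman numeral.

MMCCCXCIV = 2394
MDCCCXCI = 1891
2394 is larger

MMCCCXCIV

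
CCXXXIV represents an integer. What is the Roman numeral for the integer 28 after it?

CCXXXIV = 234
234 + 28 = 262

CCLXII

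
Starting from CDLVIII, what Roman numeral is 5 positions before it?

CDLVIII = 458
458 - 5 = 453

CDLIII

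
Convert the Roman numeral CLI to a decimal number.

CLI: C=100, L=50, I=1
100 + 50 + 1 = 151

151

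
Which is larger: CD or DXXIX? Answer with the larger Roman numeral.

CD = 400
DXXIX = 529
529 is larger

DXXIX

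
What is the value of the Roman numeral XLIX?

XLIX: XL=40, IX=9
40 + 9 = 49

49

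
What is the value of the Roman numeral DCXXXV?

DCXXXV: D=500, C=100, X=10, X=10, X=10, V=5
500 + 100 + 10 + 10 + 10 + 5 = 635

635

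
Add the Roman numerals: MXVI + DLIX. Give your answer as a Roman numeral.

MXVI = 1016
DLIX = 559
1016 + 559 = 1575

MDLXXV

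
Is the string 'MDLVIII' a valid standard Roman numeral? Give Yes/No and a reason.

'MDLVIII': Check the rules: uses only the symbols I, V, X, L, C, D, M; no symbol is repeated more than three times in a row; V, L and D each appear at most once; no smaller symbol precedes a larger one (values never increase from left to right). Value: M (1000) + D (500) + L (50) + V (5) + I (1) + I (1) + I (1) = 1558. So it is a valid standard Roman numeral.

Yes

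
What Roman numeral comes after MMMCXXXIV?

MMMCXXXIV = 3134; next is 3135

MMMCXXXV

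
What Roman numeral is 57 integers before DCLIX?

DCLIX = 659
659 - 57 = 602

DCII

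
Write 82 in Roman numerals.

Convert 82 to Roman numerals:
  82 contains 1×50 (L)
  32 contains 3×10 (XXX)
  2 contains 2×1 (II)

LXXXII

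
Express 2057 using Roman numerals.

Convert 2057 to Roman numerals:
  2057 contains 2×1000 (MM)
  57 contains 1×50 (L)
  7 contains 1×5 (V)
  2 contains 2×1 (II)

MMLVII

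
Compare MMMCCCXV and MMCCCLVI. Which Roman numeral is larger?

MMMCCCXV = 3315
MMCCCLVI = 2356
3315 is larger

MMMCCCXV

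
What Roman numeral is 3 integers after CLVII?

CLVII = 157
157 + 3 = 160

CLX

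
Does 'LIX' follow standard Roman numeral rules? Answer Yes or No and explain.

'LIX': Check the rules: uses only the symbols I, V, X, L, C, D, M; no symbol is repeated more than three times in a row; V, L and D each appear at most once; the only place a smaller symbol precedes a larger one is the allowed subtractive pair IX, the symbol right after such a pair (if any) is smaller than the pair's first symbol, and otherwise the values never increase from left to right. Value: L (50) + IX (9) = 59. So it is a valid standard Roman numeral.

Yes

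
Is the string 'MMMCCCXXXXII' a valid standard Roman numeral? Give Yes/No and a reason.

'MMMCCCXXXXII': More than 3 consecutive X's

No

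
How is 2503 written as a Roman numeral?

Convert 2503 to Roman numerals:
  2503 contains 2×1000 (MM)
  503 contains 1×500 (D)
  3 contains 3×1 (III)

MMDIII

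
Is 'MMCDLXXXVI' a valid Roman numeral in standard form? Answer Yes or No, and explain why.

'MMCDLXXXVI': Check the rules: uses only the symbols I, V, X, L, C, D, M; no symbol is repeated more than three times in a row; V, L and D each appear at most once; the only place a smaller symbol precedes a larger one is the allowed subtractive pair CD, the symbol right after such a pair (if any) is smaller than the pair's first symbol, and otherwise the values never increase from left to right. Value: M (1000) + M (1000) + CD (400) + L (50) + X (10) + X (10) + X (10) + V (5) + I (1) = 2486. So it is a valid standard Roman numeral.

Yes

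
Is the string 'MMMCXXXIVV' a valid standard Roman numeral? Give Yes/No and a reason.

'MMMCXXXIVV': V should not appear more than once

No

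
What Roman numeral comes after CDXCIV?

CDXCIV = 494; next is 495

CDXCV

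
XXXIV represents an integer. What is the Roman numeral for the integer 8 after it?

XXXIV = 34
34 + 8 = 42

XLII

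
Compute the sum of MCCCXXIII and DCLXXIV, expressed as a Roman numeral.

MCCCXXIII = 1323
DCLXXIV = 674
1323 + 674 = 1997

MCMXCVII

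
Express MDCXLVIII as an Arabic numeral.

MDCXLVIII: M=1000, D=500, C=100, XL=40, V=5, I=1, I=1, I=1
1000 + 500 + 100 + 40 + 5 + 1 + 1 + 1 = 1648

1648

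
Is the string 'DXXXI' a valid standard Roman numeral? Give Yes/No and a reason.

'DXXXI': Check the rules: uses only the symbols I, V, X, L, C, D, M; no symbol is repeated more than three times in a row; V, L and D each appear at most once; no smaller symbol precedes a larger one (values never increase from left to right). Value: D (500) + X (10) + X (10) + X (10) + I (1) = 531. So it is a valid standard Roman numeral.

Yes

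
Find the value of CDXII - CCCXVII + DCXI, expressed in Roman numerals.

CDXII = 412, CCCXVII = 317, DCXI = 611
412 - 317 = 95
95 + 611 = 706

DCCVI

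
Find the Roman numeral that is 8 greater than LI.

LI = 51
51 + 8 = 59

LIX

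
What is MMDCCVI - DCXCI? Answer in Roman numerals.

MMDCCVI = 2706
DCXCI = 691
2706 - 691 = 2015

MMXV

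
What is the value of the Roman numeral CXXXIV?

CXXXIV: C=100, X=10, X=10, X=10, IV=4
100 + 10 + 10 + 10 + 4 = 134

134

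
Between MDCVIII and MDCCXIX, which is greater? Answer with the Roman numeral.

MDCVIII = 1608
MDCCXIX = 1719
1719 is larger

MDCCXIX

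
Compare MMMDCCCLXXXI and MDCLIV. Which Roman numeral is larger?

MMMDCCCLXXXI = 3881
MDCLIV = 1654
3881 is larger

MMMDCCCLXXXI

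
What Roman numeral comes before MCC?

MCC = 1200, so the previous integer is 1200 - 1 = 1199

MCXCIX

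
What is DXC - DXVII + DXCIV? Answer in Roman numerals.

DXC = 590, DXVII = 517, DXCIV = 594
590 - 517 = 73
73 + 594 = 667

DCLXVII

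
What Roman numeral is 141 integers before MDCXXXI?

MDCXXXI = 1631
1631 - 141 = 1490

MCDXC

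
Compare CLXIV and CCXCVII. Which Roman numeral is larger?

CLXIV = 164
CCXCVII = 297
297 is larger

CCXCVII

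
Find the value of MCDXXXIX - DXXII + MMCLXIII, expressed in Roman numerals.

MCDXXXIX = 1439, DXXII = 522, MMCLXIII = 2163
1439 - 522 = 917
917 + 2163 = 3080

MMMLXXX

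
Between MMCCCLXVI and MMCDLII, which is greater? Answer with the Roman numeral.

MMCCCLXVI = 2366
MMCDLII = 2452
2452 is larger

MMCDLII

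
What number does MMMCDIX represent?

MMMCDIX: M=1000, M=1000, M=1000, CD=400, IX=9
1000 + 1000 + 1000 + 400 + 9 = 3409

3409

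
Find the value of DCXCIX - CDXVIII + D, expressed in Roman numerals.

DCXCIX = 699, CDXVIII = 418, D = 500
699 - 418 = 281
281 + 500 = 781

DCCLXXXI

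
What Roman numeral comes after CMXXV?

CMXXV = 925, so the next integer is 925 + 1 = 926

CMXXVI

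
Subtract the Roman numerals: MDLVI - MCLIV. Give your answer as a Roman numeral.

MDLVI = 1556
MCLIV = 1154
1556 - 1154 = 402

CDII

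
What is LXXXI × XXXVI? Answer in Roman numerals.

LXXXI = 81
XXXVI = 36
81 × 36 = 2916

MMCMXVI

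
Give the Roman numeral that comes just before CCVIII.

CCVIII = 208, so the previous integer is 208 - 1 = 207

CCVII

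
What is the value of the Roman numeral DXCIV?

DXCIV: D=500, XC=90, IV=4
500 + 90 + 4 = 594

594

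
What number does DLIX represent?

DLIX: D=500, L=50, IX=9
500 + 50 + 9 = 559

559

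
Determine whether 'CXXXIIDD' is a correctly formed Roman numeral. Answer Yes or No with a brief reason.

'CXXXIIDD': D should not appear more than once

No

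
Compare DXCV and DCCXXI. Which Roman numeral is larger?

DXCV = 595
DCCXXI = 721
721 is larger

DCCXXI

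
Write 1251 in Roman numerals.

Convert 1251 to Roman numerals:
  1251 contains 1×1000 (M)
  251 contains 2×100 (CC)
  51 contains 1×50 (L)
  1 contains 1×1 (I)

MCCLI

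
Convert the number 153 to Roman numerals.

Convert 153 to Roman numerals:
  153 contains 1×100 (C)
  53 contains 1×50 (L)
  3 contains 3×1 (III)

CLIII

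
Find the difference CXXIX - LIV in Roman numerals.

CXXIX = 129
LIV = 54
129 - 54 = 75

LXXV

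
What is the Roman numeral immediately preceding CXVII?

CXVII = 117, so the previous integer is 117 - 1 = 116

CXVI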